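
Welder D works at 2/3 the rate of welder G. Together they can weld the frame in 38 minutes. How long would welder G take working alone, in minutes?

Let welder G's rate be r; then welder D's rate is (2/3)r, so together (2/3 + 1)r = (5/3)r = 1/38.
Thus r = 3/190 per minute.
Welder G alone: 190/3 minutes; welder D alone: 95 minutes.

190/3 minutes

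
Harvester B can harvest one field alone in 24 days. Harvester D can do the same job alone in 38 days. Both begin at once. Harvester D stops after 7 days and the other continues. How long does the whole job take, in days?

372/19 days

In the first 7 days the combined rate is 31/456, so 217/456 of the job is done, leaving 239/456.
After harvester D leaves the rate is 1/24 per day; the remaining 239/456 takes 239/19 days.
Total = 7 + 239/19 = 372/19 days.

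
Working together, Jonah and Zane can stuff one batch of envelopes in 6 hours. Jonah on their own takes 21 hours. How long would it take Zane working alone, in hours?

42/5 hours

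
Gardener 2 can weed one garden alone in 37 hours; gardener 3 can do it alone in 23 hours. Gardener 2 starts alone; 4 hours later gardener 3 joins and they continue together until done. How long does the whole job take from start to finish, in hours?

In 4 hours gardener 2 does 4/37 of the job, leaving 33/37.
Gardener 2 and gardener 3 together work at 60/851 per hour, so finishing takes 33/37 ÷ 60/851 = 253/20 hours.
Total time = 4 + 253/20 = 333/20 hours.

333/20 hours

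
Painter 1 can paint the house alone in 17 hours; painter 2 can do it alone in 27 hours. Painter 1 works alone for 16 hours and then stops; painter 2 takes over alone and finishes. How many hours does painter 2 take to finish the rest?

27/17 hours

In 16 hours painter 1 does 16/17 of the job, leaving 1/17.
Painter 2 works at 1/27 per hour, so finishing takes 1/17 ÷ 1/27 = 27/17 hours.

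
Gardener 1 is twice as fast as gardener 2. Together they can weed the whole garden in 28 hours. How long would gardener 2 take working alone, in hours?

Let gardener 2's rate be r; then gardener 1's rate is 2r, so together (2 + 1)r = 3r = 1/28.
Thus r = 1/84 per hour.
Gardener 2 alone: 84 hours; gardener 1 alone: 42 hours.

84 hours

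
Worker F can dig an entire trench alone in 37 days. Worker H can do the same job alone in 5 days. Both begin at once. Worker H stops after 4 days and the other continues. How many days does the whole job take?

37/5 days

In the first 4 days the combined rate is 42/185, so 168/185 of the job is done, leaving 17/185.
After worker H leaves the rate is 1/37 per day; the remaining 17/185 takes 17/5 days.
Total = 4 + 17/5 = 37/5 days.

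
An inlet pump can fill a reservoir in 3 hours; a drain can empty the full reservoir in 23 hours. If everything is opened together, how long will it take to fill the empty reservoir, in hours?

69/20 hours

Net rate = 1/3 − 1/23 = (23 − 3)/69 = 20/69 per hour.
Filling time = 1 ÷ (20/69) = 69/20 hours.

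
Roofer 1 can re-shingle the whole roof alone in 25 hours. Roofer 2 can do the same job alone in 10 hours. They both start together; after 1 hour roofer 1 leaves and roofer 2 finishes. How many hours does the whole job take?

48/5 hours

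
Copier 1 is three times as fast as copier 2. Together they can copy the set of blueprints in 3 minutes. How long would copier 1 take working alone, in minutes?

Let copier 2's rate be r; then copier 1's rate is 3r, so together (3 + 1)r = 4r = 1/3.
Thus r = 1/12 per minute.
Copier 2 alone: 12 minutes; copier 1 alone: 4 minutes.

4 minutes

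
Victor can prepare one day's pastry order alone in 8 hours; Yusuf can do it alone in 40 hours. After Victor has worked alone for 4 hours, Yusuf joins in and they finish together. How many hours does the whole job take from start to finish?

22/3 hours

In 4 hours Victor does 4/8 = 1/2 of the job, leaving 1/2.
Victor and Yusuf together work at 3/20 per hour, so finishing takes 1/2 ÷ 3/20 = 10/3 hours.
Total time = 4 + 10/3 = 22/3 hours.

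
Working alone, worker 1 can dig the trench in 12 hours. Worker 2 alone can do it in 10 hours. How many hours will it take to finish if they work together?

Combined rate: 1/12 + 1/10 = (5 + 6)/60 = 11/60 per hour.
Time = 1 ÷ (11/60) = 60/11 hours.

60/11 hours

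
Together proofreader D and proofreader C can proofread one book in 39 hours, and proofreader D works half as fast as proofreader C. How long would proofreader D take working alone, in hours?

117 hours

Let proofreader C's rate be r; then proofreader D's rate is (1/2)r, so together (1/2 + 1)r = (3/2)r = 1/39.
Thus r = 2/117 per hour.
Proofreader C alone: 117/2 hours; proofreader D alone: 117 hours.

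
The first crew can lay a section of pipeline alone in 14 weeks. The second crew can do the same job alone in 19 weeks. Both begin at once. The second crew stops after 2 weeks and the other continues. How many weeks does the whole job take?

238/19 weeks

In the first 2 weeks the combined rate is 33/266, so 33/133 of the job is done, leaving 100/133.
After the second crew leaves the rate is 1/14 per week; the remaining 100/133 takes 200/19 weeks.
Total = 2 + 200/19 = 238/19 weeks.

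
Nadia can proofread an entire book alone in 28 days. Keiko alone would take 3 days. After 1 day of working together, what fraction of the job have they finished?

31/84

Combined rate: 1/28 + 1/3 = (3 + 28)/84 = 31/84 per day.
In 1 day they complete 1·31/84 = 31/84 of the job.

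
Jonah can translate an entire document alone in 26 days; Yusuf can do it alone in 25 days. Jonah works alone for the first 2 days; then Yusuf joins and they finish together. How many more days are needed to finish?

In 2 days Jonah does 2/26 = 1/13 of the job, leaving 12/13.
Jonah and Yusuf together work at 51/650 per day, so finishing takes 12/13 ÷ 51/650 = 200/17 days.

200/17 days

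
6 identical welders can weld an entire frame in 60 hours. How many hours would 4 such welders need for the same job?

90 hours

Total work is 6·60 = 360 welder-hours.
With 4 welders: 360/4 = 90 hours.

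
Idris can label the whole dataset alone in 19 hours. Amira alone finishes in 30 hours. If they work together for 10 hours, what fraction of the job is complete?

Combined rate: 1/19 + 1/30 = (30 + 19)/570 = 49/570 per hour.
In 10 hours they complete 10·49/570 = 49/57 of the job.

49/57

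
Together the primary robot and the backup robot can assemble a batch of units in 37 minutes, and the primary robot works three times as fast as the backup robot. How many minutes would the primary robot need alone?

Let the backup robot's rate be r; then the primary robot's rate is 3r, so together (3 + 1)r = 4r = 1/37.
Thus r = 1/148 per minute.
The backup robot alone: 148 minutes; the primary robot alone: 148/3 minutes.

148/3 minutes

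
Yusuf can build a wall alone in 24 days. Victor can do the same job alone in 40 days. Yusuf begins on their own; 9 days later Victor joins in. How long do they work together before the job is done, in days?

75/8 days

In the first 9 days Yusuf alone does 9/24 = 3/8 of the job, leaving 5/8.
Once everyone is working, combined rate: 1/24 + 1/40 = (5 + 3)/120 = 8/120 = 1/15 per day.
Remaining 5/8 at 1/15 per day takes 75/8 days.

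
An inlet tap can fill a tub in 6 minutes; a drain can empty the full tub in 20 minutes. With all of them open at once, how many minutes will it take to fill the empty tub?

60/7 minutes

Net rate = 1/6 − 1/20 = (10 − 3)/60 = 7/60 per minute.
Filling time = 1 ÷ (7/60) = 60/7 minutes.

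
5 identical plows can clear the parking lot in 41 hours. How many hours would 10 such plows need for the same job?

41/2 hours

Total work is 5·41 = 205 plow-hours.
With 10 plows: 205/10 = 41/2 hours.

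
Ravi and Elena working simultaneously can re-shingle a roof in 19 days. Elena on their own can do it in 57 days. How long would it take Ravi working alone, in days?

57/2 days

Combined rate is 1/19 per day.
Known contribution: 1/57 per day.
So Ravi's rate is 1/19 − 1/57 = 2/57, meaning 57/2 days alone.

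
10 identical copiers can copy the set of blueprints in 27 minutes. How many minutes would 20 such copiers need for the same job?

27/2 minutes

Total work is 10·27 = 270 copier-minutes.
With 20 copiers: 270/20 = 27/2 minutes.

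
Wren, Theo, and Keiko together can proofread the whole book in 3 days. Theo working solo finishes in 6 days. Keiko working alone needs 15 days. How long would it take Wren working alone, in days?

10 days

Combined rate is 1/3 per day.
Known contribution: 1/6 + 1/15 = (5 + 2)/30 = 7/30 per day.
So Wren's rate is 1/3 − 7/30 = 1/10, meaning 10 days alone.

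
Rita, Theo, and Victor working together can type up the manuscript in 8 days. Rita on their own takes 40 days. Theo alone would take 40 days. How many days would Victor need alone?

Combined rate is 1/8 per day.
Known contribution: 1/40 + 1/40 = (1 + 1)/40 = 2/40 = 1/20 per day.
So Victor's rate is 1/8 − 1/20 = 3/40, meaning 40/3 days alone.

40/3 days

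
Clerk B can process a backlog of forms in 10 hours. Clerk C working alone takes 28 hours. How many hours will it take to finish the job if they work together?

With two workers the combined time is the product over the sum: 10·28/(10+28) = 280/38 = 140/19 hours.

140/19 hours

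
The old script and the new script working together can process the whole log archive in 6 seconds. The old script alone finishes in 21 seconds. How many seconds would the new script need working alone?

Combined rate is 1/6 per second.
Known contribution: 1/21 per second.
So the new script's rate is 1/6 − 1/21 = 5/42, meaning 42/5 seconds alone.

42/5 seconds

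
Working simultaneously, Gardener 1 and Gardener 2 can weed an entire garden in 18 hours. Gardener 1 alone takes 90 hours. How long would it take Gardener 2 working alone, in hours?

Combined rate is 1/18 per hour.
Known contribution: 1/90 per hour.
So Gardener 2's rate is 1/18 − 1/90 = 2/45, meaning 45/2 hours alone.

45/2 hours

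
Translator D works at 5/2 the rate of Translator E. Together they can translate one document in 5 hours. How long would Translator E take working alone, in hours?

35/2 hours

Let Translator E's rate be r; then Translator D's rate is (5/2)r, so together (5/2 + 1)r = (7/2)r = 1/5.
Thus r = 2/35 per hour.
Translator E alone: 35/2 hours; Translator D alone: 7 hours.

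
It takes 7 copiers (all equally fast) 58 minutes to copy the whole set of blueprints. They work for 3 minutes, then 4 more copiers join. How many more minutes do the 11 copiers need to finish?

One copier does 1/406 of the job per minute.
After 3 minutes with 7 copiers, 3/58 is done (55/58 left).
With 11 copiers the rate is 11/406, so the rest takes 55/58 ÷ 11/406 = 35 minutes.

35 minutes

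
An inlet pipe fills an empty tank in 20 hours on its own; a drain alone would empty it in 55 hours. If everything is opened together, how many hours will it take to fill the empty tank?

Net rate = 1/20 − 1/55 = (11 − 4)/220 = 7/220 per hour.
Filling time = 1 ÷ (7/220) = 220/7 hours.

220/7 hours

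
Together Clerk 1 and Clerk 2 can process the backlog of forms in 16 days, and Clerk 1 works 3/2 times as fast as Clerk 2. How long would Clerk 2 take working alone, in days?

40 days

Let Clerk 2's rate be r; then Clerk 1's rate is (3/2)r, so together (3/2 + 1)r = (5/2)r = 1/16.
Thus r = 1/40 per day.
Clerk 2 alone: 40 days; Clerk 1 alone: 80/3 days.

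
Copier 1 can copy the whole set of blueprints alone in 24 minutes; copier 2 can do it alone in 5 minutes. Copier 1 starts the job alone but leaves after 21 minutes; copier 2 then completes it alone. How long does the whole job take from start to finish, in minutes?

In 21 minutes copier 1 does 21/24 = 7/8 of the job, leaving 1/8.
Copier 2 works at 1/5 per minute, so finishing takes 1/8 ÷ 1/5 = 5/8 minutes.
Total time = 21 + 5/8 = 173/8 minutes.

173/8 minutes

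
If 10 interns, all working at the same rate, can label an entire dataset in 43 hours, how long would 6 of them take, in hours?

Total work is 10·43 = 430 intern-hours.
With 6 interns: 430/6 = 215/3 hours.

215/3 hours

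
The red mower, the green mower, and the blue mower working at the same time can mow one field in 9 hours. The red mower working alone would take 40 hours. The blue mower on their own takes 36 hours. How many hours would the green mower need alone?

Combined rate is 1/9 per hour.
Known contribution: 1/40 + 1/36 = (9 + 10)/360 = 19/360 per hour.
So the green mower's rate is 1/9 − 19/360 = 7/120, meaning 120/7 hours alone.

120/7 hours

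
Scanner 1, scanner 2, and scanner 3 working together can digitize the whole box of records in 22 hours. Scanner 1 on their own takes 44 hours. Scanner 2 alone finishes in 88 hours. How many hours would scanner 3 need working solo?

88 hours

Combined rate is 1/22 per hour.
Known contribution: 1/44 + 1/88 = (2 + 1)/88 = 3/88 per hour.
So scanner 3's rate is 1/22 − 3/88 = 1/88, meaning 88 hours alone.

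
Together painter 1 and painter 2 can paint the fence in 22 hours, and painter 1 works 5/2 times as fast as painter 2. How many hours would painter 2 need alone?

77 hours

Let painter 2's rate be r; then painter 1's rate is (5/2)r, so together (5/2 + 1)r = (7/2)r = 1/22.
Thus r = 1/77 per hour.
Painter 2 alone: 77 hours; painter 1 alone: 154/5 hours.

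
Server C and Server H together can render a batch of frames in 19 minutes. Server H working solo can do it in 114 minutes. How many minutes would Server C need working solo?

114/5 minutes

Combined rate is 1/19 per minute.
Known contribution: 1/114 per minute.
So Server C's rate is 1/19 − 1/114 = 5/114, meaning 114/5 minutes alone.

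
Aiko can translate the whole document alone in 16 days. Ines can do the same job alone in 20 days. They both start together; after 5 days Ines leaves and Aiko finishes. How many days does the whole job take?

12 days

In the first 5 days the combined rate is 9/80, so 9/16 of the job is done, leaving 7/16.
After Ines leaves the rate is 1/16 per day; the remaining 7/16 takes 7 days.
Total = 5 + 7 = 12 days.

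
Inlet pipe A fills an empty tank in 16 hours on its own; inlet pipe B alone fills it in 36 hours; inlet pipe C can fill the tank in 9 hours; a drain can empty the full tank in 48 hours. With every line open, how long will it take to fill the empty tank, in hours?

72/13 hours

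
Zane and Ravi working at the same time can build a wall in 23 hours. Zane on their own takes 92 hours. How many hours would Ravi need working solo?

92/3 hours

Combined rate is 1/23 per hour.
Known contribution: 1/92 per hour.
So Ravi's rate is 1/23 − 1/92 = 3/92, meaning 92/3 hours alone.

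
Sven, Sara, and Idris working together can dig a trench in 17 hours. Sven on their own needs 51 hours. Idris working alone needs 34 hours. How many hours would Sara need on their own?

Combined rate is 1/17 per hour.
Known contribution: 1/51 + 1/34 = (2 + 3)/102 = 5/102 per hour.
So Sara's rate is 1/17 − 5/102 = 1/102, meaning 102 hours alone.

102 hours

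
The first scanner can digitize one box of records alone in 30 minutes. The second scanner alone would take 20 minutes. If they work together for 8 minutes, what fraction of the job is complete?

Combined rate: 1/30 + 1/20 = (2 + 3)/60 = 5/60 = 1/12 per minute.
In 8 minutes they complete 8·1/12 = 2/3 of the job.

2/3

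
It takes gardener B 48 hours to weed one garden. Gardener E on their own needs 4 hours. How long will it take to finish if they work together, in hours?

48/13 hours

Combined rate: 1/48 + 1/4 = (1 + 12)/48 = 13/48 per hour.
Time = 1 ÷ (13/48) = 48/13 hours.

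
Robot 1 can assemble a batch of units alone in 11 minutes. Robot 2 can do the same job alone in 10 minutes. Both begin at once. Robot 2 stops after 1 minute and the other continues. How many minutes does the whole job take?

99/10 minutes

In the first 1 minute the combined rate is 21/110, so 21/110 of the job is done, leaving 89/110.
After robot 2 leaves the rate is 1/11 per minute; the remaining 89/110 takes 89/10 minutes.
Total = 1 + 89/10 = 99/10 minutes.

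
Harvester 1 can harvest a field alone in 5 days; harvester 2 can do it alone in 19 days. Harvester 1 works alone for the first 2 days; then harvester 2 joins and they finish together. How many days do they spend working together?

In 2 days harvester 1 does 2/5 of the job, leaving 3/5.
Harvester 1 and harvester 2 together work at 24/95 per day, so finishing takes 3/5 ÷ 24/95 = 19/8 days.

19/8 days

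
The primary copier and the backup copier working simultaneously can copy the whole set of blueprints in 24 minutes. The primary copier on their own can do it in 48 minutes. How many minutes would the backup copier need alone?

Combined rate is 1/24 per minute.
Known contribution: 1/48 per minute.
So the backup copier's rate is 1/24 − 1/48 = 1/48, meaning 48 minutes alone.

48 minutes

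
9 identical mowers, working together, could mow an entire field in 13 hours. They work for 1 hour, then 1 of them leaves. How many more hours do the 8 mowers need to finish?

One mower does 1/117 of the job per hour.
After 1 hour with 9 mowers, 1/13 is done (12/13 left).
With 8 mowers the rate is 8/117, so the rest takes 12/13 ÷ 8/117 = 27/2 hours.

27/2 hours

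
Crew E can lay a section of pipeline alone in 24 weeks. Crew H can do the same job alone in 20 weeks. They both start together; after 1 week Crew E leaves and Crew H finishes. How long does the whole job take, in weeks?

In the first 1 week the combined rate is 11/120, so 11/120 of the job is done, leaving 109/120.
After Crew E leaves the rate is 1/20 per week; the remaining 109/120 takes 109/6 weeks.
Total = 1 + 109/6 = 115/6 weeks.

115/6 weeks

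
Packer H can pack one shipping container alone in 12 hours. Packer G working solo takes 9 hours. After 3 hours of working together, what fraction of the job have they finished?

7/12

Combined rate: 1/12 + 1/9 = (3 + 4)/36 = 7/36 per hour.
In 3 hours they complete 3·7/36 = 7/12 of the job.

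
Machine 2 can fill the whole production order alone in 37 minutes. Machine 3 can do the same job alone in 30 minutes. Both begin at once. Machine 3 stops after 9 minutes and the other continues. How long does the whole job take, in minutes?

In the first 9 minutes the combined rate is 67/1110, so 201/370 of the job is done, leaving 169/370.
After machine 3 leaves the rate is 1/37 per minute; the remaining 169/370 takes 169/10 minutes.
Total = 9 + 169/10 = 259/10 minutes.

259/10 minutes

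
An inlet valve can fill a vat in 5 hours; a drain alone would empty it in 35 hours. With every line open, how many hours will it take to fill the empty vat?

Net rate = 1/5 − 1/35 = (7 − 1)/35 = 6/35 per hour.
Filling time = 1 ÷ (6/35) = 35/6 hours.

35/6 hours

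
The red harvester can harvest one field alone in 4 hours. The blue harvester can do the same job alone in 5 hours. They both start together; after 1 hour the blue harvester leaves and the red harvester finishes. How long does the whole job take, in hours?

16/5 hours

In the first 1 hour the combined rate is 9/20, so 9/20 of the job is done, leaving 11/20.
After the blue harvester leaves the rate is 1/4 per hour; the remaining 11/20 takes 11/5 hours.
Total = 1 + 11/5 = 16/5 hours.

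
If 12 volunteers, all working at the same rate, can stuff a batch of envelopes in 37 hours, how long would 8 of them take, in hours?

Total work is 12·37 = 444 volunteer-hours.
With 8 volunteers: 444/8 = 111/2 hours.

111/2 hours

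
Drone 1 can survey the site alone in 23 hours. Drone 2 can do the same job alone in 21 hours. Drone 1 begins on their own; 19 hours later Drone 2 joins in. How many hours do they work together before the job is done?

21/11 hours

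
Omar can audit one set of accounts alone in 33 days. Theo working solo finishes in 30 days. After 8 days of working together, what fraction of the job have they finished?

Combined rate: 1/33 + 1/30 = (10 + 11)/330 = 21/330 = 7/110 per day.
In 8 days they complete 8·7/110 = 28/55 of the job.

28/55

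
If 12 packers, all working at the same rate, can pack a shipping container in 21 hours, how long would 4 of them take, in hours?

Total work is 12·21 = 252 packer-hours.
With 4 packers: 252/4 = 63 hours.

63 hours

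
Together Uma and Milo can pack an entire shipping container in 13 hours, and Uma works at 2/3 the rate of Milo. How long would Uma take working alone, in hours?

65/2 hours

Let Milo's rate be r; then Uma's rate is (2/3)r, so together (2/3 + 1)r = (5/3)r = 1/13.
Thus r = 3/65 per hour.
Milo alone: 65/3 hours; Uma alone: 65/2 hours.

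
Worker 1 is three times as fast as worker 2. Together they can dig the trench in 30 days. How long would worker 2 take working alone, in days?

Let worker 2's rate be r; then worker 1's rate is 3r, so together (3 + 1)r = 4r = 1/30.
Thus r = 1/120 per day.
Worker 2 alone: 120 days; worker 1 alone: 40 days.

120 days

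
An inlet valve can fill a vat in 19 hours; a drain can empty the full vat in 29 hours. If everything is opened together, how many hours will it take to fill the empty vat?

Net rate = 1/19 − 1/29 = (29 − 19)/551 = 10/551 per hour.
Filling time = 1 ÷ (10/551) = 551/10 hours.

551/10 hours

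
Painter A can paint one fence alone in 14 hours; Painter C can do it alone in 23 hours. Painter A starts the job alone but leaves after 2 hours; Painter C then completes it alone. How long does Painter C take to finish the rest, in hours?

In 2 hours Painter A does 2/14 = 1/7 of the job, leaving 6/7.
Painter C works at 1/23 per hour, so finishing takes 6/7 ÷ 1/23 = 138/7 hours.

138/7 hours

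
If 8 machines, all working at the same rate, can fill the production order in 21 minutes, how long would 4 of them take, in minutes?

42 minutes

Total work is 8·21 = 168 machine-minutes.
With 4 machines: 168/4 = 42 minutes.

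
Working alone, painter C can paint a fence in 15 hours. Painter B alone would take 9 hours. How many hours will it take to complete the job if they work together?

45/8 hours

With two workers the combined time is the product over the sum: 15·9/(15+9) = 135/24 = 45/8 hours.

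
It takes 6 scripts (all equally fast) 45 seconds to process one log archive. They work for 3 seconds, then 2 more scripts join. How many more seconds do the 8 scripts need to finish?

63/2 seconds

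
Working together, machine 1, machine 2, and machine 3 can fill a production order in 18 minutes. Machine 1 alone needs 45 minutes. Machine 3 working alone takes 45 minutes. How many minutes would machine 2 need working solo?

90 minutes

Combined rate is 1/18 per minute.
Known contribution: 1/45 + 1/45 = (1 + 1)/45 = 2/45 per minute.
So machine 2's rate is 1/18 − 2/45 = 1/90, meaning 90 minutes alone.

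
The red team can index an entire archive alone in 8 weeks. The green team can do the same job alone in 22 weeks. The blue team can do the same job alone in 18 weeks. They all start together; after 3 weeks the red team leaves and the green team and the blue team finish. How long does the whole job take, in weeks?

99/16 weeks

In the first 3 weeks the combined rate is 179/792, so 179/264 of the job is done, leaving 85/264.
After the red team leaves the rate is 10/99 per week; the remaining 85/264 takes 51/16 weeks.
Total = 3 + 51/16 = 99/16 weeks.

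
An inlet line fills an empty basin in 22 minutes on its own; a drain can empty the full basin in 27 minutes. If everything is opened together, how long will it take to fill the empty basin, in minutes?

Net rate = 1/22 − 1/27 = (27 − 22)/594 = 5/594 per minute.
Filling time = 1 ÷ (5/594) = 594/5 minutes.

594/5 minutes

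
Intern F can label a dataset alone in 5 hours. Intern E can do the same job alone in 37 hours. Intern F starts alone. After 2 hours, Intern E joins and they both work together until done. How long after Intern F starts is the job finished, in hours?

65/14 hours

In the first 2 hours Intern F alone does 2/5 of the job, leaving 3/5.
Once everyone is working, combined rate: 1/5 + 1/37 = (37 + 5)/185 = 42/185 per hour.
Remaining 3/5 at 42/185 per hour takes 37/14 hours.
Total from the start = 2 + 37/14 = 65/14 hours.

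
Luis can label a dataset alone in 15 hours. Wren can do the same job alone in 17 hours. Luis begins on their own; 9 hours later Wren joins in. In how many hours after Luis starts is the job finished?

In the first 9 hours Luis alone does 9/15 = 3/5 of the job, leaving 2/5.
Once everyone is working, combined rate: 1/15 + 1/17 = (17 + 15)/255 = 32/255 per hour.
Remaining 2/5 at 32/255 per hour takes 51/16 hours.
Total from the start = 9 + 51/16 = 195/16 hours.

195/16 hours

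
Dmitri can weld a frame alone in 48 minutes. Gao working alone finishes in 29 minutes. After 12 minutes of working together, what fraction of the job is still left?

39/116

Combined rate: 1/48 + 1/29 = (29 + 48)/1392 = 77/1392 per minute.
In 12 minutes they complete 12·77/1392 = 77/116 of the job.
So 39/116 remains.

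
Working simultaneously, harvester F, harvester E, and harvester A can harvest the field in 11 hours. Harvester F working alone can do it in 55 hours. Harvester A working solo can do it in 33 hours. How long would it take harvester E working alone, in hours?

165/7 hours

Combined rate is 1/11 per hour.
Known contribution: 1/55 + 1/33 = (3 + 5)/165 = 8/165 per hour.
So harvester E's rate is 1/11 − 8/165 = 7/165, meaning 165/7 hours alone.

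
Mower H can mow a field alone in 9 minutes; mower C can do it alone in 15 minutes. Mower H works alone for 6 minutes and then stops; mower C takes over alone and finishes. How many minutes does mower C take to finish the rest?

5 minutes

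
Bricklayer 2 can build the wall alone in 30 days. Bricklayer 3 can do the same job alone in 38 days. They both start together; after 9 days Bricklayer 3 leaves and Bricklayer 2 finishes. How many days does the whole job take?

435/19 days

In the first 9 days the combined rate is 17/285, so 51/95 of the job is done, leaving 44/95.
After Bricklayer 3 leaves the rate is 1/30 per day; the remaining 44/95 takes 264/19 days.
Total = 9 + 264/19 = 435/19 days.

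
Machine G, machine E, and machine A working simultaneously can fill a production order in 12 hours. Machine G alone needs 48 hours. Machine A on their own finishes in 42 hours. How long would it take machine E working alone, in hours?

336/13 hours

Combined rate is 1/12 per hour.
Known contribution: 1/48 + 1/42 = (7 + 8)/336 = 15/336 = 5/112 per hour.
So machine E's rate is 1/12 − 5/112 = 13/336, meaning 336/13 hours alone.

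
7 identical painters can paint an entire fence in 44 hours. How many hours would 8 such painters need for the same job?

77/2 hours

Total work is 7·44 = 308 painter-hours.
With 8 painters: 308/8 = 77/2 hours.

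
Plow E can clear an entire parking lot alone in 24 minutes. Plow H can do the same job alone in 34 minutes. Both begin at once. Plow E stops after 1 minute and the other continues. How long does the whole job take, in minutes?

391/12 minutes

In the first 1 minute the combined rate is 29/408, so 29/408 of the job is done, leaving 379/408.
After Plow E leaves the rate is 1/34 per minute; the remaining 379/408 takes 379/12 minutes.
Total = 1 + 379/12 = 391/12 minutes.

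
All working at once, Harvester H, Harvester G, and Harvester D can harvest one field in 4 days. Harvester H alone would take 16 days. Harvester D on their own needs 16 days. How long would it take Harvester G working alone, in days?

8 days

Combined rate is 1/4 per day.
Known contribution: 1/16 + 1/16 = (1 + 1)/16 = 2/16 = 1/8 per day.
So Harvester G's rate is 1/4 − 1/8 = 1/8, meaning 8 days alone.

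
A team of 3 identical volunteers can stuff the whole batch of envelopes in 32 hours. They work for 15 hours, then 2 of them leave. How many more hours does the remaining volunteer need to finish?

51 hours

One volunteer does 1/96 of the job per hour.
After 15 hours with 3 volunteers, 15/32 is done (17/32 left).
With 1 volunteer the rate is 1/96, so the rest takes 17/32 ÷ 1/96 = 51 hours.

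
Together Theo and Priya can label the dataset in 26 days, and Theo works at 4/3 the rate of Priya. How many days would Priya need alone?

Let Priya's rate be r; then Theo's rate is (4/3)r, so together (4/3 + 1)r = (7/3)r = 1/26.
Thus r = 3/182 per day.
Priya alone: 182/3 days; Theo alone: 91/2 days.

182/3 days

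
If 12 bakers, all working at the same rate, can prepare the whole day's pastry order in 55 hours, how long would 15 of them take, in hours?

44 hours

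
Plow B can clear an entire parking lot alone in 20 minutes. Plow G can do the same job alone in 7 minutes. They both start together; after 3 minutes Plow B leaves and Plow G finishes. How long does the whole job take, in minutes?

119/20 minutes

In the first 3 minutes the combined rate is 27/140, so 81/140 of the job is done, leaving 59/140.
After Plow B leaves the rate is 1/7 per minute; the remaining 59/140 takes 59/20 minutes.
Total = 3 + 59/20 = 119/20 minutes.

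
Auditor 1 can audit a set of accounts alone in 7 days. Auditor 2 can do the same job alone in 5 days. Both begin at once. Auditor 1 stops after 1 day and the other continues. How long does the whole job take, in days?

In the first 1 day the combined rate is 12/35, so 12/35 of the job is done, leaving 23/35.
After Auditor 1 leaves the rate is 1/5 per day; the remaining 23/35 takes 23/7 days.
Total = 1 + 23/7 = 30/7 days.

30/7 days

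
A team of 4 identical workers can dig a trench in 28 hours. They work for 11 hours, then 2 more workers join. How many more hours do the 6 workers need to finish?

34/3 hours

One worker does 1/112 of the job per hour.
After 11 hours with 4 workers, 11/28 is done (17/28 left).
With 6 workers the rate is 6/112 = 3/56, so the rest takes 17/28 ÷ 3/56 = 34/3 hours.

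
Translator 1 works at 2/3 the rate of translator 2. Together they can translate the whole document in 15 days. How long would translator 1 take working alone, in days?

Let translator 2's rate be r; then translator 1's rate is (2/3)r, so together (2/3 + 1)r = (5/3)r = 1/15.
Thus r = 1/25 per day.
Translator 2 alone: 25 days; translator 1 alone: 75/2 days.

75/2 days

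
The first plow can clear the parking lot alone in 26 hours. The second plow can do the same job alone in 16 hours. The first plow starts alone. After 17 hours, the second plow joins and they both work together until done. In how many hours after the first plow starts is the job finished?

In the first 17 hours the first plow alone does 17/26 of the job, leaving 9/26.
Once everyone is working, combined rate: 1/26 + 1/16 = (8 + 13)/208 = 21/208 per hour.
Remaining 9/26 at 21/208 per hour takes 24/7 hours.
Total from the start = 17 + 24/7 = 143/7 hours.

143/7 hours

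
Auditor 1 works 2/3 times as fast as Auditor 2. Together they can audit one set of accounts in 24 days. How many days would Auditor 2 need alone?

Let Auditor 2's rate be r; then Auditor 1's rate is (2/3)r, so together (2/3 + 1)r = (5/3)r = 1/24.
Thus r = 1/40 per day.
Auditor 2 alone: 40 days; Auditor 1 alone: 60 days.

40 days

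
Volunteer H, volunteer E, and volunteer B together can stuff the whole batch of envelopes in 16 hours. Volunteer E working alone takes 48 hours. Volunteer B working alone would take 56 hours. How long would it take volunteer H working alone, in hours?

Combined rate is 1/16 per hour.
Known contribution: 1/48 + 1/56 = (7 + 6)/336 = 13/336 per hour.
So volunteer H's rate is 1/16 − 13/336 = 1/42, meaning 42 hours alone.

42 hours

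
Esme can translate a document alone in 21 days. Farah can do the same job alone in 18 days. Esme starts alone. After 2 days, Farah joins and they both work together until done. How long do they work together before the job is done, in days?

114/13 days

In the first 2 days Esme alone does 2/21 of the job, leaving 19/21.
Once everyone is working, combined rate: 1/21 + 1/18 = (6 + 7)/126 = 13/126 per day.
Remaining 19/21 at 13/126 per day takes 114/13 days.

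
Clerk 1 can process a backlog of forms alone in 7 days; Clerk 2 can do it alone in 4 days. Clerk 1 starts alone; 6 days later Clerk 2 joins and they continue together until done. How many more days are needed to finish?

In 6 days Clerk 1 does 6/7 of the job, leaving 1/7.
Clerk 1 and Clerk 2 together work at 11/28 per day, so finishing takes 1/7 ÷ 11/28 = 4/11 days.

4/11 days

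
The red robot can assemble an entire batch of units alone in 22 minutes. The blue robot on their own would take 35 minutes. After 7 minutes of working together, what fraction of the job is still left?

Combined rate: 1/22 + 1/35 = (35 + 22)/770 = 57/770 per minute.
In 7 minutes they complete 7·57/770 = 57/110 of the job.
So 53/110 remains.

53/110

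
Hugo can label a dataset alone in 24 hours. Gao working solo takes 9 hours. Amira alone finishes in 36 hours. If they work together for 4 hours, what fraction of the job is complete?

13/18

Combined rate: 1/24 + 1/9 + 1/36 = (3 + 8 + 2)/72 = 13/72 per hour.
In 4 hours they complete 4·13/72 = 13/18 of the job.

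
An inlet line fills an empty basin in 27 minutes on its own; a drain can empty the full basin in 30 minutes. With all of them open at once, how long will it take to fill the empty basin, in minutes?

270 minutes

Net rate = 1/27 − 1/30 = (10 − 9)/270 = 1/270 per minute.
Filling time = 1 ÷ (1/270) = 270 minutes.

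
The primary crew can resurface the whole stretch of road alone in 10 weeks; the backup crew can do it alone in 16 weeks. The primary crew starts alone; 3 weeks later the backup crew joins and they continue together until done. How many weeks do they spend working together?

In 3 weeks the primary crew does 3/10 of the job, leaving 7/10.
The primary crew and the backup crew together work at 13/80 per week, so finishing takes 7/10 ÷ 13/80 = 56/13 weeks.

56/13 weeks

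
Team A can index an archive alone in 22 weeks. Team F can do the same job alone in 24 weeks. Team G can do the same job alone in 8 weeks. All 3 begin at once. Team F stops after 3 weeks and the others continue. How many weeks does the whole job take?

77/15 weeks

In the first 3 weeks the combined rate is 7/33, so 7/11 of the job is done, leaving 4/11.
After team F leaves the rate is 15/88 per week; the remaining 4/11 takes 32/15 weeks.
Total = 3 + 32/15 = 77/15 weeks.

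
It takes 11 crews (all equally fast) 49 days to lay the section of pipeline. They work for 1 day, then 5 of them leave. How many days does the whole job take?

One crew does 1/539 of the job per day.
After 1 day with 11 crews, 1/49 is done (48/49 left).
With 6 crews the rate is 6/539, so the rest takes 48/49 ÷ 6/539 = 88 days.
Total = 1 + 88 = 89 days.

89 days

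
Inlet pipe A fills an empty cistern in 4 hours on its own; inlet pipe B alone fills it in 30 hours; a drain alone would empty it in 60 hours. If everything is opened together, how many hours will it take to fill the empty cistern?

15/4 hours

Net rate = 1/4 + 1/30 − 1/60 = (15 + 2 − 1)/60 = 16/60 = 4/15 per hour.
Filling time = 1 ÷ (4/15) = 15/4 hours.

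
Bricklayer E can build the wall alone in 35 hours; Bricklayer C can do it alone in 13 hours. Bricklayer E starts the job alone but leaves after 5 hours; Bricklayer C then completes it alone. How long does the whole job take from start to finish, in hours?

113/7 hours

In 5 hours Bricklayer E does 5/35 = 1/7 of the job, leaving 6/7.
Bricklayer C works at 1/13 per hour, so finishing takes 6/7 ÷ 1/13 = 78/7 hours.
Total time = 5 + 78/7 = 113/7 hours.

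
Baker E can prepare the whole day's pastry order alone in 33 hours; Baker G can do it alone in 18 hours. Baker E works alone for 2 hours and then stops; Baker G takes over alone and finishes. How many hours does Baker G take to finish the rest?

In 2 hours Baker E does 2/33 of the job, leaving 31/33.
Baker G works at 1/18 per hour, so finishing takes 31/33 ÷ 1/18 = 186/11 hours.

186/11 hours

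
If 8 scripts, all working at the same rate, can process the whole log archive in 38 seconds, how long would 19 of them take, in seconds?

16 seconds

Total work is 8·38 = 304 script-seconds.
With 19 scripts: 304/19 = 16 seconds.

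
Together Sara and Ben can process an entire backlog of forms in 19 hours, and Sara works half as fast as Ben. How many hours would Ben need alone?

57/2 hours

Let Ben's rate be r; then Sara's rate is (1/2)r, so together (1/2 + 1)r = (3/2)r = 1/19.
Thus r = 2/57 per hour.
Ben alone: 57/2 hours; Sara alone: 57 hours.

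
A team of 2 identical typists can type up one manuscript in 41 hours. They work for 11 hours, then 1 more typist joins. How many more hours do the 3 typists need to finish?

One typist does 1/82 of the job per hour.
After 11 hours with 2 typists, 11/41 is done (30/41 left).
With 3 typists the rate is 3/82, so the rest takes 30/41 ÷ 3/82 = 20 hours.

20 hours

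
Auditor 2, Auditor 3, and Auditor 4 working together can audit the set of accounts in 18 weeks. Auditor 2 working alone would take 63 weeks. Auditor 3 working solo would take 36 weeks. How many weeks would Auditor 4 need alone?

Combined rate is 1/18 per week.
Known contribution: 1/63 + 1/36 = (4 + 7)/252 = 11/252 per week.
So Auditor 4's rate is 1/18 − 11/252 = 1/84, meaning 84 weeks alone.

84 weeks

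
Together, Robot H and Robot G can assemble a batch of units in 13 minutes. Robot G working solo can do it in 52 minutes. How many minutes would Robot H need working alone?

52/3 minutes

Combined rate is 1/13 per minute.
Known contribution: 1/52 per minute.
So Robot H's rate is 1/13 − 1/52 = 3/52, meaning 52/3 minutes alone.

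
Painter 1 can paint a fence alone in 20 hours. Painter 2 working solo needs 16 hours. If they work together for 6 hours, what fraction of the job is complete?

27/40

Combined rate: 1/20 + 1/16 = (4 + 5)/80 = 9/80 per hour.
In 6 hours they complete 6·9/80 = 27/40 of the job.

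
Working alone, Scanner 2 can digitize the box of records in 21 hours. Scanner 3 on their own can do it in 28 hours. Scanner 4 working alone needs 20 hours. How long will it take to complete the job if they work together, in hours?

15/2 hours

Combined rate: 1/21 + 1/28 + 1/20 = (20 + 15 + 21)/420 = 56/420 = 2/15 per hour.
Time = 1 ÷ (2/15) = 15/2 hours.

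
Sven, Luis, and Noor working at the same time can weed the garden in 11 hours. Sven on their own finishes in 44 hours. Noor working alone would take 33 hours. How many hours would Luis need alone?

132/5 hours

Combined rate is 1/11 per hour.
Known contribution: 1/44 + 1/33 = (3 + 4)/132 = 7/132 per hour.
So Luis's rate is 1/11 − 7/132 = 5/132, meaning 132/5 hours alone.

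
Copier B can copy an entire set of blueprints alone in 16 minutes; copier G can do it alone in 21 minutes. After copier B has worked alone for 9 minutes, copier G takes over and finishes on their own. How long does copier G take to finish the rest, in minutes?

147/16 minutes

In 9 minutes copier B does 9/16 of the job, leaving 7/16.
Copier G works at 1/21 per minute, so finishing takes 7/16 ÷ 1/21 = 147/16 minutes.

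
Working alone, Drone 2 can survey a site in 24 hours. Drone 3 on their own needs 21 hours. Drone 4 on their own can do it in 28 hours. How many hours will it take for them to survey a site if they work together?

8 hours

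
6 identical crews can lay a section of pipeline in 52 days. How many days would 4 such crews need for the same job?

78 days

Total work is 6·52 = 312 crew-days.
With 4 crews: 312/4 = 78 days.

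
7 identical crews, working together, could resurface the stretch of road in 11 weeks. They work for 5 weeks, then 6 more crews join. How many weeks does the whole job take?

107/13 weeks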